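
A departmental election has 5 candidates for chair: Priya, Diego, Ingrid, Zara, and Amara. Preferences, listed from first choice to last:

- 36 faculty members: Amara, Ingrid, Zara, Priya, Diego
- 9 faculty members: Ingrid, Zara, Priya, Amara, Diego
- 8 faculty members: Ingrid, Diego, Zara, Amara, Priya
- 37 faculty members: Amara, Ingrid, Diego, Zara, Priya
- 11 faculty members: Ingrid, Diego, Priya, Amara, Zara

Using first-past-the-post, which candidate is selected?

Amara

First-place votes: Priya 0, Diego 0, Ingrid 28, Zara 0, Amara 73.
Amara has the most first-place votes.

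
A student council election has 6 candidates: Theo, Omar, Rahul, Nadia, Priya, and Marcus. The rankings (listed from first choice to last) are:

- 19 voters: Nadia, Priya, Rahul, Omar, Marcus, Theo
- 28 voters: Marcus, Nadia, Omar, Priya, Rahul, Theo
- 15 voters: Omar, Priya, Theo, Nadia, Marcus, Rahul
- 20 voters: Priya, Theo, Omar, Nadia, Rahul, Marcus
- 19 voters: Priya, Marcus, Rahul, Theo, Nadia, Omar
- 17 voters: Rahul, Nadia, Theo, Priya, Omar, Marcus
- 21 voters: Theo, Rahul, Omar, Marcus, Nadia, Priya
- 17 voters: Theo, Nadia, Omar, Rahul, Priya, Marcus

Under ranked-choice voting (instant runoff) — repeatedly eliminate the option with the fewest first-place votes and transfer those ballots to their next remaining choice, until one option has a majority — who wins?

Round 1: Theo 38, Omar 15, Rahul 17, Nadia 19, Priya 39, Marcus 28. Eliminate Omar.
Round 2: Theo 38, Rahul 17, Nadia 19, Priya 54, Marcus 28. Eliminate Rahul.
Round 3: Theo 38, Nadia 36, Priya 54, Marcus 28. Eliminate Marcus.
Round 4: Theo 38, Nadia 64, Priya 54. Eliminate Theo.
Round 5: Nadia 102, Priya 54. Nadia has a majority.

Nadia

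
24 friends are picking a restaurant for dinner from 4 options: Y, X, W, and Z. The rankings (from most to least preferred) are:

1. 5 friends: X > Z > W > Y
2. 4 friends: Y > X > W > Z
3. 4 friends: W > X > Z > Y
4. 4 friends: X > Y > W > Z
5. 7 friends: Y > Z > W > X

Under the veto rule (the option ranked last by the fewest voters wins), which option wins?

Last-place votes: Y 9, X 7, W 0, Z 8.
W is ranked last by the fewest voters, so W wins.

W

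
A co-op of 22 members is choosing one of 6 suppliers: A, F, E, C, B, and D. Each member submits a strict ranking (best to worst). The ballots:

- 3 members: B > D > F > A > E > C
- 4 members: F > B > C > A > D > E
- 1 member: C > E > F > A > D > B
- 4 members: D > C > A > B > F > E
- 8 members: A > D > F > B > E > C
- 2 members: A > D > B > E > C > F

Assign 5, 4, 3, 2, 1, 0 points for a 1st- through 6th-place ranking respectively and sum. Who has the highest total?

A

A: 3·2 + 4·2 + 1·2 + 4·3 + 8·5 + 2·5 = 78
F: 3·3 + 4·5 + 1·3 + 4·1 + 8·3 + 2·0 = 60
E: 3·1 + 4·0 + 1·4 + 4·0 + 8·1 + 2·2 = 19
C: 3·0 + 4·3 + 1·5 + 4·4 + 8·0 + 2·1 = 35
B: 3·5 + 4·4 + 1·0 + 4·2 + 8·2 + 2·3 = 61
D: 3·4 + 4·1 + 1·1 + 4·5 + 8·4 + 2·4 = 77
A has the highest Borda score (78).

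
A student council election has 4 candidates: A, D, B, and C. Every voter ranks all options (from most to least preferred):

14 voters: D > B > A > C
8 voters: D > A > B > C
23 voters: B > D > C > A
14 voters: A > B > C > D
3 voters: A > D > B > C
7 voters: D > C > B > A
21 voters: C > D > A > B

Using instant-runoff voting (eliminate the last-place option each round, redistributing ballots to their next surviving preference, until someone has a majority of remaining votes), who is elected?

D

Round 1: A 17, D 29, B 23, C 21. Eliminate A.
Round 2: D 32, B 37, C 21. Eliminate C.
Round 3: D 53, B 37. D has a majority.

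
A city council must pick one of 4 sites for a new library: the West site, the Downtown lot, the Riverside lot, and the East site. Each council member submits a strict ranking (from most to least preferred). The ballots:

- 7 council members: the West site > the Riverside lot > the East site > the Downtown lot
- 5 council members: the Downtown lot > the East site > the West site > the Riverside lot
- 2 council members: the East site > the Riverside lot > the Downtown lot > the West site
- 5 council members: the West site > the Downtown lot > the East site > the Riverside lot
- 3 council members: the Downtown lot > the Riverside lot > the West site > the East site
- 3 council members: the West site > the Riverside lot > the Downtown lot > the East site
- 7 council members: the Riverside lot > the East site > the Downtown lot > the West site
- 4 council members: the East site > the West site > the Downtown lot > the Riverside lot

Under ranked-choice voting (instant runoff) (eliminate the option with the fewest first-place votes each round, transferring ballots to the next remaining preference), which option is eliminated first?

the East site

Round 1: the West site 15, the Downtown lot 8, the Riverside lot 7, the East site 6. Eliminate the East site.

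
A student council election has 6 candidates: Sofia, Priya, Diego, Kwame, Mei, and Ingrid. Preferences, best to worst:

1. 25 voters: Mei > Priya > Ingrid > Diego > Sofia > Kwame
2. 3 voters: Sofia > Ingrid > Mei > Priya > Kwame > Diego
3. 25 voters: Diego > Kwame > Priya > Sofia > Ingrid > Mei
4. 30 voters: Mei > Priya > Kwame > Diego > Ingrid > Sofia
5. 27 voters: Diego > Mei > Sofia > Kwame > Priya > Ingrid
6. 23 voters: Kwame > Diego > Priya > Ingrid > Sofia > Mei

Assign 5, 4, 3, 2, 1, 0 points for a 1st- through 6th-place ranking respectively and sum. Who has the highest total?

Diego

Sofia: 25·1 + 3·5 + 25·2 + 30·0 + 27·3 + 23·1 = 194
Priya: 25·4 + 3·2 + 25·3 + 30·4 + 27·1 + 23·3 = 397
Diego: 25·2 + 3·0 + 25·5 + 30·2 + 27·5 + 23·4 = 462
Kwame: 25·0 + 3·1 + 25·4 + 30·3 + 27·2 + 23·5 = 362
Mei: 25·5 + 3·3 + 25·0 + 30·5 + 27·4 + 23·0 = 392
Ingrid: 25·3 + 3·4 + 25·1 + 30·1 + 27·0 + 23·2 = 188
Diego has the highest Borda score (462).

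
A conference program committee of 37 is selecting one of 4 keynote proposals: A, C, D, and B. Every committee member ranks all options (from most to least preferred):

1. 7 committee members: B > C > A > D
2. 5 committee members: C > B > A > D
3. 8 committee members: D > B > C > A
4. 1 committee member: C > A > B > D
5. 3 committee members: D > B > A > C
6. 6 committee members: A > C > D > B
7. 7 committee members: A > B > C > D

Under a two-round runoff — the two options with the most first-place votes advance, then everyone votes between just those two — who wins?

Round 1 first-place votes: A 13, C 6, D 11, B 7.
A and D advance.
Runoff: A is preferred to D by 26 voters; D by 11.
A wins the runoff.

A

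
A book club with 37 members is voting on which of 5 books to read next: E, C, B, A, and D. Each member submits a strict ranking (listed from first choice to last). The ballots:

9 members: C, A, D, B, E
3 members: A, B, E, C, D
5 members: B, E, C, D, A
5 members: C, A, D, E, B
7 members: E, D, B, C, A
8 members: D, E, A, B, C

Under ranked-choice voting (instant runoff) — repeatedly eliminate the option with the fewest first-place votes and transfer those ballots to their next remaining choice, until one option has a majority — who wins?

Round 1: E 7, C 14, B 5, A 3, D 8. Eliminate A.
Round 2: E 7, C 14, B 8, D 8. Eliminate E.
Round 3: C 14, B 8, D 15. Eliminate B.
Round 4: C 22, D 15. C has a majority.

C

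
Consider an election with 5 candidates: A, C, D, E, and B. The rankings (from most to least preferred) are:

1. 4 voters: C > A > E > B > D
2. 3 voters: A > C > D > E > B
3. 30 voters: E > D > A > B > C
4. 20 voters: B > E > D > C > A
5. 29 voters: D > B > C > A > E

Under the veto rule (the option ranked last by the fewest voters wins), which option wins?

Last-place votes: A 20, C 30, D 4, E 29, B 3.
B is ranked last by the fewest voters, so B wins.

B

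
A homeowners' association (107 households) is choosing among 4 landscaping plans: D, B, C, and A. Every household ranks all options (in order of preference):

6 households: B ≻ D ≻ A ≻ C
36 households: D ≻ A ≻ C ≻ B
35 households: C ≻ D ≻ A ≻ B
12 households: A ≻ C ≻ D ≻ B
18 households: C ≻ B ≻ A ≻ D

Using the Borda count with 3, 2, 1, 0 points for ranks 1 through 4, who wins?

C

D: 6·2 + 36·3 + 35·2 + 12·1 + 18·0 = 202
B: 6·3 + 36·0 + 35·0 + 12·0 + 18·2 = 54
C: 6·0 + 36·1 + 35·3 + 12·2 + 18·3 = 219
A: 6·1 + 36·2 + 35·1 + 12·3 + 18·1 = 167
C has the highest Borda score (219).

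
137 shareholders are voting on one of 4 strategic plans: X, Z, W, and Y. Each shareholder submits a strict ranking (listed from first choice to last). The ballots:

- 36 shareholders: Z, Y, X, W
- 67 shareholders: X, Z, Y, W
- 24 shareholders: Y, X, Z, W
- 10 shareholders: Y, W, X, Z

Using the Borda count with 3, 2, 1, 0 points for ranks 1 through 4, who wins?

X: 36·1 + 67·3 + 24·2 + 10·1 = 295
Z: 36·3 + 67·2 + 24·1 + 10·0 = 266
W: 36·0 + 67·0 + 24·0 + 10·2 = 20
Y: 36·2 + 67·1 + 24·3 + 10·3 = 241
X has the highest Borda score (295).

X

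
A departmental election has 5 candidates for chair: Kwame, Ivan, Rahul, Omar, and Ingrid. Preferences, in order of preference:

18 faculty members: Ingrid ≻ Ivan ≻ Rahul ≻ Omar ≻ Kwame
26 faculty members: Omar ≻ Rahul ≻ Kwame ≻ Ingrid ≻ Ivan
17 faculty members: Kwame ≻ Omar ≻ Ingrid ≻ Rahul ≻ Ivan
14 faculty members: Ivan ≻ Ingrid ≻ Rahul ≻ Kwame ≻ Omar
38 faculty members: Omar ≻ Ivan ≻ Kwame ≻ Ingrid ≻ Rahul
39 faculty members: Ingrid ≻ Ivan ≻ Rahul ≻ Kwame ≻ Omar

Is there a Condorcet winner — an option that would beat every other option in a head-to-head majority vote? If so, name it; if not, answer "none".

Omar vs Kwame: 82–70 for Omar.
Omar vs Ivan: 81–71 for Omar.
Omar vs Rahul: 81–71 for Omar.
Omar vs Ingrid: 81–71 for Omar.
Omar beats every other option head-to-head.

Omar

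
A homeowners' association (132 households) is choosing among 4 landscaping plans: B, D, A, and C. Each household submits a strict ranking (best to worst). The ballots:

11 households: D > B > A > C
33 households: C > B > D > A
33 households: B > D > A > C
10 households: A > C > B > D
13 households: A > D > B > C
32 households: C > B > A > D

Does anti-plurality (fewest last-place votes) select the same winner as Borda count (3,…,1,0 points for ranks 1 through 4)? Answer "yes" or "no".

Anti-plurality — last-place votes: B 0, D 42, A 33, C 57. Winner: B.
Borda — scores: B 274, D 158, A 145, C 215. Winner: B.
The two methods agree.

yes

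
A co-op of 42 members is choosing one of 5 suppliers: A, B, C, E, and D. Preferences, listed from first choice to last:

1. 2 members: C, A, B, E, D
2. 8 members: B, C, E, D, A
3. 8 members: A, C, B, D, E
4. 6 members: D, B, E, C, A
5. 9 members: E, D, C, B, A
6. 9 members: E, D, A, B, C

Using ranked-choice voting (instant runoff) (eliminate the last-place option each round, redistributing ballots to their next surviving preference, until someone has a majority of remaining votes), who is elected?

B

Round 1: A 8, B 8, C 2, E 18, D 6. Eliminate C.
Round 2: A 10, B 8, E 18, D 6. Eliminate D.
Round 3: A 10, B 14, E 18. Eliminate A.
Round 4: B 24, E 18. B has a majority.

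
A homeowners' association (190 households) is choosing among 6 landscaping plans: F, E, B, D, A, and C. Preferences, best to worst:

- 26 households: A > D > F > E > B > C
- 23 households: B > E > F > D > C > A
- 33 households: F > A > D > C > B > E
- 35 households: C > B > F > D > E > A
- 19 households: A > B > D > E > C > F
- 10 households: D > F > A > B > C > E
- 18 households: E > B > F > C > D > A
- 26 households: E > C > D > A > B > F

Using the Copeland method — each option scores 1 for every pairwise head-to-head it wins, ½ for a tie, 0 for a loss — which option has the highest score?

F

F: beats E, D, A, and C; loses to B → score 4.
E: beats A and C; loses to F, B, and D → score 2.
B: beats F, E, and C; ties D; loses to A → score 3.5.
D: beats E, A, and C; ties B; loses to F → score 3.5.
A: beats B; loses to F, E, D, and C → score 1.
C: beats A; loses to F, E, B, and D → score 1.
F has the best pairwise record.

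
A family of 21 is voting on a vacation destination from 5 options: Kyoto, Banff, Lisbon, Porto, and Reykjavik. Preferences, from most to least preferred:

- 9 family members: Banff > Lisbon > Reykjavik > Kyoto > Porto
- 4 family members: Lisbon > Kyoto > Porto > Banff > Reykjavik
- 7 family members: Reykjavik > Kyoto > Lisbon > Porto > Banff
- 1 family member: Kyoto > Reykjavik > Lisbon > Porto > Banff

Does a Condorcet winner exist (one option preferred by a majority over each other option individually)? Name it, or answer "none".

Lisbon

Lisbon vs Kyoto: 13–8 for Lisbon.
Lisbon vs Banff: 12–9 for Lisbon.
Lisbon vs Porto: 21–0 for Lisbon.
Lisbon vs Reykjavik: 13–8 for Lisbon.
Lisbon beats every other option head-to-head.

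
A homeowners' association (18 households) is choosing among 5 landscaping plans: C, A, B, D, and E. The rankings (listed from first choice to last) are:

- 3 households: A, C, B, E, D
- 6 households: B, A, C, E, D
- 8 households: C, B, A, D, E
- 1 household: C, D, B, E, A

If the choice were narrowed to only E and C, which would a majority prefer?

C

Voters preferring E to C: 0; preferring C to E: 18.
C wins the head-to-head.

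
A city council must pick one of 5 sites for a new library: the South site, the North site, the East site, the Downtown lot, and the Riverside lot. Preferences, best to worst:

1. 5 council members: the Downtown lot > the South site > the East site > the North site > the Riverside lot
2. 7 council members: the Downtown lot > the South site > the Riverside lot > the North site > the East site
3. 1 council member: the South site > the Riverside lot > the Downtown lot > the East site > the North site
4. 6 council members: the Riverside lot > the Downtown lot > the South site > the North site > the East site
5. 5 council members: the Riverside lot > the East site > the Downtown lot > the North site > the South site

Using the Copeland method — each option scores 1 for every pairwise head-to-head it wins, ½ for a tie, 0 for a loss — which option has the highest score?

the Downtown lot

the South site: beats the North site, the East site, and the Riverside lot; loses to the Downtown lot → score 3.
the North site: beats the East site; loses to the South site, the Downtown lot, and the Riverside lot → score 1.
the East site: loses to the South site, the North site, the Downtown lot, and the Riverside lot → score 0.
the Downtown lot: beats the South site, the North site, and the East site; ties the Riverside lot → score 3.5.
the Riverside lot: beats the North site and the East site; ties the Downtown lot; loses to the South site → score 2.5.
the Downtown lot has the best pairwise record.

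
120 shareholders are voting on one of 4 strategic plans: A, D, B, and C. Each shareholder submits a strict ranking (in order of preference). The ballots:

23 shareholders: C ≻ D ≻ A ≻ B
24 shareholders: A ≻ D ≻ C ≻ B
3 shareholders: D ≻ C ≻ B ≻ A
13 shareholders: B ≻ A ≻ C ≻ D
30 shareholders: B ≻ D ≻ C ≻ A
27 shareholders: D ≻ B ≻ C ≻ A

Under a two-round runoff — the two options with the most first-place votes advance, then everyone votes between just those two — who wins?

Round 1 first-place votes: A 24, D 30, B 43, C 23.
B and D advance.
Runoff: B is preferred to D by 43 voters; D by 77.
D wins the runoff.

D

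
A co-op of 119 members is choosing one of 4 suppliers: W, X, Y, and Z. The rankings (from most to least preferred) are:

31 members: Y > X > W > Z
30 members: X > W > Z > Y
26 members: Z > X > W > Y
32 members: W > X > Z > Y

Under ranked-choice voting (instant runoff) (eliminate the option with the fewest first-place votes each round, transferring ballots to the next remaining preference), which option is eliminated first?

Z

Round 1: W 32, X 30, Y 31, Z 26. Eliminate Z.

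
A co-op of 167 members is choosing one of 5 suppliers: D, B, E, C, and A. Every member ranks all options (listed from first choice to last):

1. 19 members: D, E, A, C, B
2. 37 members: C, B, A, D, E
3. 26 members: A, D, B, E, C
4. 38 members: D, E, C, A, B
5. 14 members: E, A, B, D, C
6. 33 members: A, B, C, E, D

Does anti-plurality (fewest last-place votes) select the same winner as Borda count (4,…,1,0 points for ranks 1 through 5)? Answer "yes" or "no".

yes

Anti-plurality — last-place votes: D 33, B 57, E 37, C 40, A 0. Winner: A.
Borda — scores: D 357, B 290, E 286, C 309, A 428. Winner: A.
The two methods agree.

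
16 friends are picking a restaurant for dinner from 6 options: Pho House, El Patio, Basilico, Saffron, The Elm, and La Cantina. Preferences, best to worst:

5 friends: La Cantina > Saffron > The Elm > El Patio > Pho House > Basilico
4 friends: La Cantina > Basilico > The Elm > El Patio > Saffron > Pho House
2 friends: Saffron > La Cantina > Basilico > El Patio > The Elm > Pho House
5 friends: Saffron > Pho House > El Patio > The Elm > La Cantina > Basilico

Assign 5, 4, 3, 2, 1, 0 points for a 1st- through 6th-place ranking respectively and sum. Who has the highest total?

Pho House: 5·1 + 4·0 + 2·0 + 5·4 = 25
El Patio: 5·2 + 4·2 + 2·2 + 5·3 = 37
Basilico: 5·0 + 4·4 + 2·3 + 5·0 = 22
Saffron: 5·4 + 4·1 + 2·5 + 5·5 = 59
The Elm: 5·3 + 4·3 + 2·1 + 5·2 = 39
La Cantina: 5·5 + 4·5 + 2·4 + 5·1 = 58
Saffron has the highest Borda score (59).

Saffron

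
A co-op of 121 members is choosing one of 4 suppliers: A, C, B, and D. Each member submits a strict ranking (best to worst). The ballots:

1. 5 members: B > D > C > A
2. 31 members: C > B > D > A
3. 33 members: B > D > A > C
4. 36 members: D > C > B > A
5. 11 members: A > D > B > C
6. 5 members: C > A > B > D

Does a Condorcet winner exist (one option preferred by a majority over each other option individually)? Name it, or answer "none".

Checking pairwise contests:
C beats A 77–44.
D beats C 85–36.
C beats B 72–49.
B beats D 74–47.
Every option loses at least one head-to-head, so there is no Condorcet winner.

none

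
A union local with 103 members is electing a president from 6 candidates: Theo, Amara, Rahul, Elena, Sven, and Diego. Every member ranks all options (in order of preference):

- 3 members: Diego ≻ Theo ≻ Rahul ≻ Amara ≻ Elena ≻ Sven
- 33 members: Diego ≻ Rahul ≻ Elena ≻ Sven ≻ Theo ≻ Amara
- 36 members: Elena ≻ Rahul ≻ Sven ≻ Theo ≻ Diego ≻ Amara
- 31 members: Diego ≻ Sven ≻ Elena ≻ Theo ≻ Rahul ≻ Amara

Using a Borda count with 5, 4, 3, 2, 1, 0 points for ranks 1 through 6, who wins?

Theo: 3·4 + 33·1 + 36·2 + 31·2 = 179
Amara: 3·2 + 33·0 + 36·0 + 31·0 = 6
Rahul: 3·3 + 33·4 + 36·4 + 31·1 = 316
Elena: 3·1 + 33·3 + 36·5 + 31·3 = 375
Sven: 3·0 + 33·2 + 36·3 + 31·4 = 298
Diego: 3·5 + 33·5 + 36·1 + 31·5 = 371
Elena has the highest Borda score (375).

Elena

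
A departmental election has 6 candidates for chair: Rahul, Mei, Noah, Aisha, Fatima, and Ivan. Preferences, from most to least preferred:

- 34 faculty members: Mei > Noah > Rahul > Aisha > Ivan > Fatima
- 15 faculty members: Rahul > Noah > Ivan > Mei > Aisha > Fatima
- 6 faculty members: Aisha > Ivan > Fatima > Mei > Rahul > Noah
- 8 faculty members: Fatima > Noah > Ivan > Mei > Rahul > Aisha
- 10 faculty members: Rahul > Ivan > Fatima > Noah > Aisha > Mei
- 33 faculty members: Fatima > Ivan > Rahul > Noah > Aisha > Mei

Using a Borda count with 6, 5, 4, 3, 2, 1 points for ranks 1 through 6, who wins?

Rahul

Rahul: 34·4 + 15·6 + 6·2 + 8·2 + 10·6 + 33·4 = 446
Mei: 34·6 + 15·3 + 6·3 + 8·3 + 10·1 + 33·1 = 334
Noah: 34·5 + 15·5 + 6·1 + 8·5 + 10·3 + 33·3 = 420
Aisha: 34·3 + 15·2 + 6·6 + 8·1 + 10·2 + 33·2 = 262
Fatima: 34·1 + 15·1 + 6·4 + 8·6 + 10·4 + 33·6 = 359
Ivan: 34·2 + 15·4 + 6·5 + 8·4 + 10·5 + 33·5 = 405
Rahul has the highest Borda score (446).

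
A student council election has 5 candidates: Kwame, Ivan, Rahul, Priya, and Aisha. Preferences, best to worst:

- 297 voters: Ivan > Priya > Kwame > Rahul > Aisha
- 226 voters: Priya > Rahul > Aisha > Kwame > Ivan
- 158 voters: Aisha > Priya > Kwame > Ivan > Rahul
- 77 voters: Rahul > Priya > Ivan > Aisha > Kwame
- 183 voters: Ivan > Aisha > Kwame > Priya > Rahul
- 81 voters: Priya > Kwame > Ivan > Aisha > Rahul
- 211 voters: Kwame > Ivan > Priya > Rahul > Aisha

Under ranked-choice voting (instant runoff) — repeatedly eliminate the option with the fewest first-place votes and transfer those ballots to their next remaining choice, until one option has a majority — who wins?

Round 1: Kwame 211, Ivan 480, Rahul 77, Priya 307, Aisha 158. Eliminate Rahul.
Round 2: Kwame 211, Ivan 480, Priya 384, Aisha 158. Eliminate Aisha.
Round 3: Kwame 211, Ivan 480, Priya 542. Eliminate Kwame.
Round 4: Ivan 691, Priya 542. Ivan has a majority.

Ivan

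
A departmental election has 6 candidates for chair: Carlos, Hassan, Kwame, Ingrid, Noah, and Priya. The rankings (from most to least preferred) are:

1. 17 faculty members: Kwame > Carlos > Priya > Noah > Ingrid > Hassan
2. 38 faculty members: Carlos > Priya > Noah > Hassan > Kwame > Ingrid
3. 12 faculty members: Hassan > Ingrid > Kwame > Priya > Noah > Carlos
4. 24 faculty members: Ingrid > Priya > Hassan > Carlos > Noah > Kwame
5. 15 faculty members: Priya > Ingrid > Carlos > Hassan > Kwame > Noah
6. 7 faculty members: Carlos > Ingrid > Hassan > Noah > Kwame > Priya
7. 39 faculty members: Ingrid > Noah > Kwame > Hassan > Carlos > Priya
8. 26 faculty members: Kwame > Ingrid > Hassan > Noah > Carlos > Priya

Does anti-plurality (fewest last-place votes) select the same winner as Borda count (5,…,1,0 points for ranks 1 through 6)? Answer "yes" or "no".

Anti-plurality — last-place votes: Carlos 12, Hassan 17, Kwame 24, Ingrid 38, Noah 15, Priya 72. Winner: Carlos.
Borda — scores: Carlos 451, Hassan 415, Kwame 428, Ingrid 572, Noah 406, Priya 398. Winner: Ingrid.
The two methods disagree.

no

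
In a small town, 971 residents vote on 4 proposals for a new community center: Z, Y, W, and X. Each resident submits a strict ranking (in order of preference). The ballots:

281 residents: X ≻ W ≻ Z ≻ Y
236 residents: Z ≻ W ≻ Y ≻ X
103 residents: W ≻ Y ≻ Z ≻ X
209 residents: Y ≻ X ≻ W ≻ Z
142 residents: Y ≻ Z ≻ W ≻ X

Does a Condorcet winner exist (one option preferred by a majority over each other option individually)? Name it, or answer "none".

none

Checking pairwise contests:
W beats Z 593–378.
Z beats Y 517–454.
X beats W 490–481.
Y beats X 690–281.
Every option loses at least one head-to-head, so there is no Condorcet winner.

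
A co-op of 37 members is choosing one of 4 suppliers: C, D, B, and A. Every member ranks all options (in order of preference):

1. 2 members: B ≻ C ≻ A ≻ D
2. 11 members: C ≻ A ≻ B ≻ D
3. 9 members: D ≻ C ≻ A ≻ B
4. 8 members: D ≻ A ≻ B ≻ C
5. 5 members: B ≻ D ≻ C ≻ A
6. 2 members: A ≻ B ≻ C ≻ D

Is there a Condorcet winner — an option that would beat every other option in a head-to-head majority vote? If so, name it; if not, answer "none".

none

Checking pairwise contests:
D beats C 22–15.
B beats D 20–17.
C beats B 20–17.
C beats A 27–10.
Every option loses at least one head-to-head, so there is no Condorcet winner.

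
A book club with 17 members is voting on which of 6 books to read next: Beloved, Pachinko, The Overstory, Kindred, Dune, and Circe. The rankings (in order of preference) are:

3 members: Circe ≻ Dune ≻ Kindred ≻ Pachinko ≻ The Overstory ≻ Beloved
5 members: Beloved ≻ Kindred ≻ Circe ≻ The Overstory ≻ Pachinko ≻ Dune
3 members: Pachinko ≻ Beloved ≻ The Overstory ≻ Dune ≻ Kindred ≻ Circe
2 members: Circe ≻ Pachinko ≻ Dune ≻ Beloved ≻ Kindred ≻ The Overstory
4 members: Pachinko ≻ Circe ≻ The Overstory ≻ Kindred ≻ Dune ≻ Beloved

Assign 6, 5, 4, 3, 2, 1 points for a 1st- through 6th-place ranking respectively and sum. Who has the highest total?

Circe

Beloved: 3·1 + 5·6 + 3·5 + 2·3 + 4·1 = 58
Pachinko: 3·3 + 5·2 + 3·6 + 2·5 + 4·6 = 71
The Overstory: 3·2 + 5·3 + 3·4 + 2·1 + 4·4 = 51
Kindred: 3·4 + 5·5 + 3·2 + 2·2 + 4·3 = 59
Dune: 3·5 + 5·1 + 3·3 + 2·4 + 4·2 = 45
Circe: 3·6 + 5·4 + 3·1 + 2·6 + 4·5 = 73
Circe has the highest Borda score (73).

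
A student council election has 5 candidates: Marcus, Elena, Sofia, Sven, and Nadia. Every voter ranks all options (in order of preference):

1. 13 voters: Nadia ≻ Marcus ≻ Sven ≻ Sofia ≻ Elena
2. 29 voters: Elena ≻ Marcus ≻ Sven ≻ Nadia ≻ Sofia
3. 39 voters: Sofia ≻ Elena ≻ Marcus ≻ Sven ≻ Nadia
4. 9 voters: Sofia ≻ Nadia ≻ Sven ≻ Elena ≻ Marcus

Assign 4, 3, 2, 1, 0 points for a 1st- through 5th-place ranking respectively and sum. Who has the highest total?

Marcus: 13·3 + 29·3 + 39·2 + 9·0 = 204
Elena: 13·0 + 29·4 + 39·3 + 9·1 = 242
Sofia: 13·1 + 29·0 + 39·4 + 9·4 = 205
Sven: 13·2 + 29·2 + 39·1 + 9·2 = 141
Nadia: 13·4 + 29·1 + 39·0 + 9·3 = 108
Elena has the highest Borda score (242).

Elena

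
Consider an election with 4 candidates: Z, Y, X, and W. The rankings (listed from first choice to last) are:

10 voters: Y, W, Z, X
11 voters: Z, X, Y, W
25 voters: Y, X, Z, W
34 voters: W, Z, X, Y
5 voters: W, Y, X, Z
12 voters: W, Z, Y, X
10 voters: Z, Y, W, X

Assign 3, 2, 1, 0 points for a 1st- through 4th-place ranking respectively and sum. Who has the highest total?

Z

Z: 10·1 + 11·3 + 25·1 + 34·2 + 5·0 + 12·2 + 10·3 = 190
Y: 10·3 + 11·1 + 25·3 + 34·0 + 5·2 + 12·1 + 10·2 = 158
X: 10·0 + 11·2 + 25·2 + 34·1 + 5·1 + 12·0 + 10·0 = 111
W: 10·2 + 11·0 + 25·0 + 34·3 + 5·3 + 12·3 + 10·1 = 183
Z has the highest Borda score (190).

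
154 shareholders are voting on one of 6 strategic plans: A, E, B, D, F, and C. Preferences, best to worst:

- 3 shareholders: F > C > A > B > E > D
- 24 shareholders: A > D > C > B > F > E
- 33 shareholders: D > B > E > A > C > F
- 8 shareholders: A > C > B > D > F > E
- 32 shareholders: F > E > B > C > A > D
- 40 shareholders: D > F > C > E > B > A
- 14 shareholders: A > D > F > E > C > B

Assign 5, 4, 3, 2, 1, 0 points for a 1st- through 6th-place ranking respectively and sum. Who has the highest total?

A: 3·3 + 24·5 + 33·2 + 8·5 + 32·1 + 40·0 + 14·5 = 337
E: 3·1 + 24·0 + 33·3 + 8·0 + 32·4 + 40·2 + 14·2 = 338
B: 3·2 + 24·2 + 33·4 + 8·3 + 32·3 + 40·1 + 14·0 = 346
D: 3·0 + 24·4 + 33·5 + 8·2 + 32·0 + 40·5 + 14·4 = 533
F: 3·5 + 24·1 + 33·0 + 8·1 + 32·5 + 40·4 + 14·3 = 409
C: 3·4 + 24·3 + 33·1 + 8·4 + 32·2 + 40·3 + 14·1 = 347
D has the highest Borda score (533).

D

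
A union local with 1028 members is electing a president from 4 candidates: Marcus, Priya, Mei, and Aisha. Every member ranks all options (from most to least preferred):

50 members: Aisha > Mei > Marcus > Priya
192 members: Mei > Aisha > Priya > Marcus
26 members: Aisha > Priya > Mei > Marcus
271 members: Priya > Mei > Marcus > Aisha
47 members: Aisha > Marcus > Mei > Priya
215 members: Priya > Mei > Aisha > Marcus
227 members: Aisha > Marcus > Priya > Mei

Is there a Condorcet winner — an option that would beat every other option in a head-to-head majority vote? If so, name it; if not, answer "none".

Checking pairwise contests:
Priya beats Marcus 704–324.
Aisha beats Priya 542–486.
Priya beats Mei 739–289.
Mei beats Aisha 678–350.
Every option loses at least one head-to-head, so there is no Condorcet winner.

none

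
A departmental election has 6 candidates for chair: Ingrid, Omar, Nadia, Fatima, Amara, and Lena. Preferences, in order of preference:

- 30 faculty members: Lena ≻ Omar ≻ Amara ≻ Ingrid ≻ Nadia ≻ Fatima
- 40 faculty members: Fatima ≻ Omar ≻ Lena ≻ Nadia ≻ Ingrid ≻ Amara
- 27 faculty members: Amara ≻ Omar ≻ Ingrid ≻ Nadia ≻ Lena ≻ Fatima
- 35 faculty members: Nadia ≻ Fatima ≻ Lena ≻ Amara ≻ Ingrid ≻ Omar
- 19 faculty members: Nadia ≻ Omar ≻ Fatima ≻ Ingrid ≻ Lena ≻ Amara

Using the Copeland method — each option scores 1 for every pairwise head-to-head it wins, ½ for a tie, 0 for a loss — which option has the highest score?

Ingrid: loses to Omar, Nadia, Fatima, Amara, and Lena → score 0.
Omar: beats Ingrid, Nadia, Fatima, Amara, and Lena → score 5.
Nadia: beats Ingrid, Fatima, Amara, and Lena; loses to Omar → score 4.
Fatima: beats Ingrid, Amara, and Lena; loses to Omar and Nadia → score 3.
Amara: beats Ingrid; loses to Omar, Nadia, Fatima, and Lena → score 1.
Lena: beats Ingrid and Amara; loses to Omar, Nadia, and Fatima → score 2.
Omar has the best pairwise record.

Omar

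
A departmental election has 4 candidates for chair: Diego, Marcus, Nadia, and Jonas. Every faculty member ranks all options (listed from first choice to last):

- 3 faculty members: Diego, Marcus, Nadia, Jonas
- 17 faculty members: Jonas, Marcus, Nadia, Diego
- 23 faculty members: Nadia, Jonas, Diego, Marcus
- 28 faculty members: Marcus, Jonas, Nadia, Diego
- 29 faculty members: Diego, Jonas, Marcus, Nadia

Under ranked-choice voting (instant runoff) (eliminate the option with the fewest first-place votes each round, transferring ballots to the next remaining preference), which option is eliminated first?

Round 1: Diego 32, Marcus 28, Nadia 23, Jonas 17. Eliminate Jonas.

Jonas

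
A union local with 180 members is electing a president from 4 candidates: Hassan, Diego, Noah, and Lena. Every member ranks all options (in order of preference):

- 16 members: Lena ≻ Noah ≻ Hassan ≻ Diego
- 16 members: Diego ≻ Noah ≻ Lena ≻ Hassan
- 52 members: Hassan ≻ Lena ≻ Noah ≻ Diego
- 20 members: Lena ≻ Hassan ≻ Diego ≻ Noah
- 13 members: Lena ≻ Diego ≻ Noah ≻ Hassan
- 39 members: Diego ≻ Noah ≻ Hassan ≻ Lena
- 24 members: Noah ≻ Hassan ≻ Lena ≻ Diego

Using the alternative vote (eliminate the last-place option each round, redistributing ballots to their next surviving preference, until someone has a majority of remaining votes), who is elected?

Hassan

Round 1: Hassan 52, Diego 55, Noah 24, Lena 49. Eliminate Noah.
Round 2: Hassan 76, Diego 55, Lena 49. Eliminate Lena.
Round 3: Hassan 112, Diego 68. Hassan has a majority.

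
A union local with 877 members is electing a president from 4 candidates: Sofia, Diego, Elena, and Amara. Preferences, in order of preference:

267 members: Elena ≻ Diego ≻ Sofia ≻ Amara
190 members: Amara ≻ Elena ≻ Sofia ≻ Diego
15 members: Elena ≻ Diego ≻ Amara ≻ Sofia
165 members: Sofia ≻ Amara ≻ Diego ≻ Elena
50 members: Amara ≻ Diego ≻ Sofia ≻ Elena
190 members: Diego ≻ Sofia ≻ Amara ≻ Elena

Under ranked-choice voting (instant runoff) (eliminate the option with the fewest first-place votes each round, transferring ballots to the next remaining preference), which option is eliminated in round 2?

Diego

Round 1: Sofia 165, Diego 190, Elena 282, Amara 240. Eliminate Sofia.
Round 2: Diego 190, Elena 282, Amara 405. Eliminate Diego.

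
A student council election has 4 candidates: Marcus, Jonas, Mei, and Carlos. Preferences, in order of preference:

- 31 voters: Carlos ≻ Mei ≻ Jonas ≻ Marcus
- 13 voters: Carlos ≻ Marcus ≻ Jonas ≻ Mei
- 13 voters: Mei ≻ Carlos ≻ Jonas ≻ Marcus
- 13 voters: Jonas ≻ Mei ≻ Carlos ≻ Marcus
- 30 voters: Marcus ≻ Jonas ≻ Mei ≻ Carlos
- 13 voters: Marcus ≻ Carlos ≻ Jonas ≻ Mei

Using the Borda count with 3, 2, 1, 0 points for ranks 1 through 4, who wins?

Marcus: 31·0 + 13·2 + 13·0 + 13·0 + 30·3 + 13·3 = 155
Jonas: 31·1 + 13·1 + 13·1 + 13·3 + 30·2 + 13·1 = 169
Mei: 31·2 + 13·0 + 13·3 + 13·2 + 30·1 + 13·0 = 157
Carlos: 31·3 + 13·3 + 13·2 + 13·1 + 30·0 + 13·2 = 197
Carlos has the highest Borda score (197).

Carlos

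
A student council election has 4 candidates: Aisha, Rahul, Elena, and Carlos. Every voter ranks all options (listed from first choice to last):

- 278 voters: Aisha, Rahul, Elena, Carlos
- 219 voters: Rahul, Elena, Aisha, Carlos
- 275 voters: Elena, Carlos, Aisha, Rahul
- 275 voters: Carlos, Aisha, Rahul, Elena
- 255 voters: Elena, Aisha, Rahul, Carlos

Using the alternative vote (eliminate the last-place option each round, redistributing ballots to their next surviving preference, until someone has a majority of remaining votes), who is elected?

Round 1: Aisha 278, Rahul 219, Elena 530, Carlos 275. Eliminate Rahul.
Round 2: Aisha 278, Elena 749, Carlos 275. Elena has a majority.

Elena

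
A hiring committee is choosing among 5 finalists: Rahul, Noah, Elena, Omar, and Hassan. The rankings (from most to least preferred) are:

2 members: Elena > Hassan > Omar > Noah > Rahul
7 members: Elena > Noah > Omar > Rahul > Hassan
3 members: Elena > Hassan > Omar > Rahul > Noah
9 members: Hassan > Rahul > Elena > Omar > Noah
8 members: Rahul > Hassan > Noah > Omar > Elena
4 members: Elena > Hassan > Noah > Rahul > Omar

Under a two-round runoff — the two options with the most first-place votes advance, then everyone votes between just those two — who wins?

Round 1 first-place votes: Rahul 8, Noah 0, Elena 16, Omar 0, Hassan 9.
Elena and Hassan advance.
Runoff: Elena is preferred to Hassan by 16 voters; Hassan by 17.
Hassan wins the runoff.

Hassan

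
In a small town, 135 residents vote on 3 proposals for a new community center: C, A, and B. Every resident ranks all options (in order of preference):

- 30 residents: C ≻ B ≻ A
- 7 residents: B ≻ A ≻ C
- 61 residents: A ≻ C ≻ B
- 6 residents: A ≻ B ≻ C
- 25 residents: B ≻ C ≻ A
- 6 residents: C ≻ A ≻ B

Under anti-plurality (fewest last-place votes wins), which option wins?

Last-place votes: C 13, A 55, B 67.
C is ranked last by the fewest voters, so C wins.

C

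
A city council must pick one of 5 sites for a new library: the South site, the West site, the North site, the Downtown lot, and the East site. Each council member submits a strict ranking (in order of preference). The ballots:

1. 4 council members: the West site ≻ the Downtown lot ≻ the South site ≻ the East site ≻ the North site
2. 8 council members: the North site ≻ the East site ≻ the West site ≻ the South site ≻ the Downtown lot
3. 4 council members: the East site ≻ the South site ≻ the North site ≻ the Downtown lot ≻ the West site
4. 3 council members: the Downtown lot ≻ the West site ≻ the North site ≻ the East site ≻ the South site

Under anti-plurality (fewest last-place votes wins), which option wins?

Last-place votes: the South site 3, the West site 4, the North site 4, the Downtown lot 8, the East site 0.
the East site is ranked last by the fewest voters, so the East site wins.

the East site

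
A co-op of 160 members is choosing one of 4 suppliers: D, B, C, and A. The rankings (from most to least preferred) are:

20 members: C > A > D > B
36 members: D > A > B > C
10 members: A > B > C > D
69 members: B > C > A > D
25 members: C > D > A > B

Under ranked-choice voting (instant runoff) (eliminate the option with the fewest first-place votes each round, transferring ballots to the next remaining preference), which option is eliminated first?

A

Round 1: D 36, B 69, C 45, A 10. Eliminate A.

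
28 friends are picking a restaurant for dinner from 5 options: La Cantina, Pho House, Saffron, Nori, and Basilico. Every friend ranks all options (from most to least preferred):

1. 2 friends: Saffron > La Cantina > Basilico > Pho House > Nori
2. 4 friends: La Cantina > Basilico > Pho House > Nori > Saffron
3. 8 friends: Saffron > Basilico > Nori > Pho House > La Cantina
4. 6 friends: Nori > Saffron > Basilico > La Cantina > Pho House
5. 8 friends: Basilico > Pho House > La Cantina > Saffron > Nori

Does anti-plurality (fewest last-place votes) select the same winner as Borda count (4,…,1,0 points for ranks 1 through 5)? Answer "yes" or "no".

Anti-plurality — last-place votes: La Cantina 8, Pho House 6, Saffron 4, Nori 10, Basilico 0. Winner: Basilico.
Borda — scores: La Cantina 44, Pho House 42, Saffron 66, Nori 44, Basilico 84. Winner: Basilico.
The two methods agree.

yes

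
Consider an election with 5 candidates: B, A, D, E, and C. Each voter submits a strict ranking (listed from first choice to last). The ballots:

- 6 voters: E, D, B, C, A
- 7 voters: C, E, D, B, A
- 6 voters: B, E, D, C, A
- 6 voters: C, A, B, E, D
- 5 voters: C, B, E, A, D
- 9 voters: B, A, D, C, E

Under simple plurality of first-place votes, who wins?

First-place votes: B 15, A 0, D 0, E 6, C 18.
C has the most first-place votes.

C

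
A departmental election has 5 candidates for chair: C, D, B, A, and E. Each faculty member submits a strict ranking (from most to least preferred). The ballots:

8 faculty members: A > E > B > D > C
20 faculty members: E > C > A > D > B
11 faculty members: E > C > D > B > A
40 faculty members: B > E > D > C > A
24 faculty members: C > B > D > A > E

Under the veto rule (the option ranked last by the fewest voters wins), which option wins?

D

Last-place votes: C 8, D 0, B 20, A 51, E 24.
D is ranked last by the fewest voters, so D wins.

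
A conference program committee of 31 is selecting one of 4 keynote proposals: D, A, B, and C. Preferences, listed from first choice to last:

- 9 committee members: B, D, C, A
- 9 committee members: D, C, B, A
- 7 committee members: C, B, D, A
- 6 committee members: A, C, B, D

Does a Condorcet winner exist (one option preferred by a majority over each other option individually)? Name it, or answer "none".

Checking pairwise contests:
B beats D 22–9.
D beats A 25–6.
C beats B 22–9.
D beats C 18–13.
Every option loses at least one head-to-head, so there is no Condorcet winner.

none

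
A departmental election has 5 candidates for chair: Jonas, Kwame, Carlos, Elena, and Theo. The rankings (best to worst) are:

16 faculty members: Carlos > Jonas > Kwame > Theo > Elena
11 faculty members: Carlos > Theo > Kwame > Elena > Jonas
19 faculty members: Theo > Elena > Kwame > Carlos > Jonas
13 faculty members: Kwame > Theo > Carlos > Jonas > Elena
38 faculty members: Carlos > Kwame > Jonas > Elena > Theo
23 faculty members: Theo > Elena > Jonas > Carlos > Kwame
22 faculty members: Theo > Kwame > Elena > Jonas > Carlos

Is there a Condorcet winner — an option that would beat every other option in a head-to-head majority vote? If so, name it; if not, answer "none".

Theo vs Jonas: 88–54 for Theo.
Theo vs Kwame: 75–67 for Theo.
Theo vs Carlos: 77–65 for Theo.
Theo vs Elena: 104–38 for Theo.
Theo beats every other option head-to-head.

Theo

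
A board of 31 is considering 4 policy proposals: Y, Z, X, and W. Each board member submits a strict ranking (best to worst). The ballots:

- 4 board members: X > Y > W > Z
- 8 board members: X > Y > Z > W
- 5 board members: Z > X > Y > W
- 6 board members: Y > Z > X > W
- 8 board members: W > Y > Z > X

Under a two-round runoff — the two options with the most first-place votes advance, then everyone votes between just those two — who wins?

Round 1 first-place votes: Y 6, Z 5, X 12, W 8.
X and W advance.
Runoff: X is preferred to W by 23 voters; W by 8.
X wins the runoff.

X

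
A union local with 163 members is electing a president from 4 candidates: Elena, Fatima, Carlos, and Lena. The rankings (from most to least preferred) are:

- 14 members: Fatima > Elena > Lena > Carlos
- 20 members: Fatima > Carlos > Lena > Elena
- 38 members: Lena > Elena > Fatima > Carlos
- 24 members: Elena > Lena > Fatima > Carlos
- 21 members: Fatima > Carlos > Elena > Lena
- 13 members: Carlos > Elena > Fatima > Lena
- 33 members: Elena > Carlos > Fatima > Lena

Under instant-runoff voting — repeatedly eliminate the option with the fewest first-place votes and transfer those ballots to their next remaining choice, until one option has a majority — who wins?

Round 1: Elena 57, Fatima 55, Carlos 13, Lena 38. Eliminate Carlos.
Round 2: Elena 70, Fatima 55, Lena 38. Eliminate Lena.
Round 3: Elena 108, Fatima 55. Elena has a majority.

Elena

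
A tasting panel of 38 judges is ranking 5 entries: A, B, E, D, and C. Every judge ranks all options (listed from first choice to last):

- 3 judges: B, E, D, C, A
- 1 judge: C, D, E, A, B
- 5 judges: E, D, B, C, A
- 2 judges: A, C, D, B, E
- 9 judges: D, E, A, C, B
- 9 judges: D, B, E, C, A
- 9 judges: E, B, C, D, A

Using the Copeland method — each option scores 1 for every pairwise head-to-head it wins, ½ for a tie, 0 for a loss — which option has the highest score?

A: loses to B, E, D, and C → score 0.
B: beats A and C; loses to E and D → score 2.
E: beats A, B, and C; loses to D → score 3.
D: beats A, B, E, and C → score 4.
C: beats A; loses to B, E, and D → score 1.
D has the best pairwise record.

D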